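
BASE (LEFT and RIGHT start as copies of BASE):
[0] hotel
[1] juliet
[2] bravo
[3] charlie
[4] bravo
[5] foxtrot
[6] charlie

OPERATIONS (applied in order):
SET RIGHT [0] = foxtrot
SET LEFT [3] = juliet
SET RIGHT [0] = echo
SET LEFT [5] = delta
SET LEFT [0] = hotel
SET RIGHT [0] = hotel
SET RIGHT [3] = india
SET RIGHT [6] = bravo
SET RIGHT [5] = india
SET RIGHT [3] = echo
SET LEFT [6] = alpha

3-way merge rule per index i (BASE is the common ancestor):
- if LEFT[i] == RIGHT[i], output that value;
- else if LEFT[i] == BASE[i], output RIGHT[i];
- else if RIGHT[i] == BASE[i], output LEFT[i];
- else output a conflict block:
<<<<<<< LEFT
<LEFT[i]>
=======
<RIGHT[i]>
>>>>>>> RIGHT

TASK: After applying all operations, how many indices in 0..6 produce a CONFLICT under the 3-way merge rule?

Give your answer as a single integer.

Final LEFT:  [hotel, juliet, bravo, juliet, bravo, delta, alpha]
Final RIGHT: [hotel, juliet, bravo, echo, bravo, india, bravo]
i=0: L=hotel R=hotel -> agree -> hotel
i=1: L=juliet R=juliet -> agree -> juliet
i=2: L=bravo R=bravo -> agree -> bravo
i=3: BASE=charlie L=juliet R=echo all differ -> CONFLICT
i=4: L=bravo R=bravo -> agree -> bravo
i=5: BASE=foxtrot L=delta R=india all differ -> CONFLICT
i=6: BASE=charlie L=alpha R=bravo all differ -> CONFLICT
Conflict count: 3

Answer: 3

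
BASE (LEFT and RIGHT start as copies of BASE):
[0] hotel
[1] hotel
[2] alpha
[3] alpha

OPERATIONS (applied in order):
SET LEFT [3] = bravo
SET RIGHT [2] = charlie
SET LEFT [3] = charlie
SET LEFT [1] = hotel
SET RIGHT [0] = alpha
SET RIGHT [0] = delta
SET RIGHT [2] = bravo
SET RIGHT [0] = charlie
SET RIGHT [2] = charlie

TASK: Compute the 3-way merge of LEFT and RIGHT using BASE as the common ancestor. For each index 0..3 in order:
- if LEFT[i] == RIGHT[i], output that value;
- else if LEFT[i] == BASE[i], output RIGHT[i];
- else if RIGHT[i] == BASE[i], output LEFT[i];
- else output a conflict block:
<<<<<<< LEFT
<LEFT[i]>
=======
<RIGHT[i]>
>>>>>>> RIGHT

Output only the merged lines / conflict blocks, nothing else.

Final LEFT:  [hotel, hotel, alpha, charlie]
Final RIGHT: [charlie, hotel, charlie, alpha]
i=0: L=hotel=BASE, R=charlie -> take RIGHT -> charlie
i=1: L=hotel R=hotel -> agree -> hotel
i=2: L=alpha=BASE, R=charlie -> take RIGHT -> charlie
i=3: L=charlie, R=alpha=BASE -> take LEFT -> charlie

Answer: charlie
hotel
charlie
charlie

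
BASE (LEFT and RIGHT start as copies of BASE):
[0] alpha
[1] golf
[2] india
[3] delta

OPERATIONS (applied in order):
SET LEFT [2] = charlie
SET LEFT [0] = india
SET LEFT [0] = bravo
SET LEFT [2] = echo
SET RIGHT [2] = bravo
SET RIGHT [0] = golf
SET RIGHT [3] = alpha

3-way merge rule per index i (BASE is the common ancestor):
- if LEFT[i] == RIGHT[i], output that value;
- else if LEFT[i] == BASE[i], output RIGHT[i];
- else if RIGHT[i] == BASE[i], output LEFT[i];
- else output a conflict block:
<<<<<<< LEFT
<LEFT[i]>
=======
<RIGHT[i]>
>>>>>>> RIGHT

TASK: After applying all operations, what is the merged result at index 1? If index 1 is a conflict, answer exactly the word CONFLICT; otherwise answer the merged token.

Answer: golf

Derivation:
Final LEFT:  [bravo, golf, echo, delta]
Final RIGHT: [golf, golf, bravo, alpha]
i=0: BASE=alpha L=bravo R=golf all differ -> CONFLICT
i=1: L=golf R=golf -> agree -> golf
i=2: BASE=india L=echo R=bravo all differ -> CONFLICT
i=3: L=delta=BASE, R=alpha -> take RIGHT -> alpha
Index 1 -> golf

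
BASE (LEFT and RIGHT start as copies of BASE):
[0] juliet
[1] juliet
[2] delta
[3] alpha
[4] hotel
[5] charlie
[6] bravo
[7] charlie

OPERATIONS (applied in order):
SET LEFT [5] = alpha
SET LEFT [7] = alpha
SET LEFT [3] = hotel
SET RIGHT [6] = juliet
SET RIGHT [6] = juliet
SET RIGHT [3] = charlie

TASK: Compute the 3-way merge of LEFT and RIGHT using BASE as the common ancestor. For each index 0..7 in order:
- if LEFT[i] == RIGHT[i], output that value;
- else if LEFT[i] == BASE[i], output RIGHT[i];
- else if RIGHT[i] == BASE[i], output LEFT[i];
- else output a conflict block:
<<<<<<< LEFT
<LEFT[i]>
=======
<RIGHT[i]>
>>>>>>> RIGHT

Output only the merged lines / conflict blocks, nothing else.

Final LEFT:  [juliet, juliet, delta, hotel, hotel, alpha, bravo, alpha]
Final RIGHT: [juliet, juliet, delta, charlie, hotel, charlie, juliet, charlie]
i=0: L=juliet R=juliet -> agree -> juliet
i=1: L=juliet R=juliet -> agree -> juliet
i=2: L=delta R=delta -> agree -> delta
i=3: BASE=alpha L=hotel R=charlie all differ -> CONFLICT
i=4: L=hotel R=hotel -> agree -> hotel
i=5: L=alpha, R=charlie=BASE -> take LEFT -> alpha
i=6: L=bravo=BASE, R=juliet -> take RIGHT -> juliet
i=7: L=alpha, R=charlie=BASE -> take LEFT -> alpha

Answer: juliet
juliet
delta
<<<<<<< LEFT
hotel
=======
charlie
>>>>>>> RIGHT
hotel
alpha
juliet
alpha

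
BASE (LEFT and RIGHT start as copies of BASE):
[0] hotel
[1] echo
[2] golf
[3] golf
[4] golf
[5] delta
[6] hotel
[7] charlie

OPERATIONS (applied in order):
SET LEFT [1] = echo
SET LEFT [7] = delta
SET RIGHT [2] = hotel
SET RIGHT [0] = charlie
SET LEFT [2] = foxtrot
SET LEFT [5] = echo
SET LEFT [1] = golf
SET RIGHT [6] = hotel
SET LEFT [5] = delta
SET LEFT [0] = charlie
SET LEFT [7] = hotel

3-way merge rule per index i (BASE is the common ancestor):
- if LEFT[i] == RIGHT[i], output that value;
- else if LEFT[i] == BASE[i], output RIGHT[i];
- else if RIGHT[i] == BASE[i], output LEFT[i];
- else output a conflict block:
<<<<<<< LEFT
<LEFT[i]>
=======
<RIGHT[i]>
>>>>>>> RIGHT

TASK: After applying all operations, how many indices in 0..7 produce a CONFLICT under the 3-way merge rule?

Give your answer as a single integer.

Answer: 1

Derivation:
Final LEFT:  [charlie, golf, foxtrot, golf, golf, delta, hotel, hotel]
Final RIGHT: [charlie, echo, hotel, golf, golf, delta, hotel, charlie]
i=0: L=charlie R=charlie -> agree -> charlie
i=1: L=golf, R=echo=BASE -> take LEFT -> golf
i=2: BASE=golf L=foxtrot R=hotel all differ -> CONFLICT
i=3: L=golf R=golf -> agree -> golf
i=4: L=golf R=golf -> agree -> golf
i=5: L=delta R=delta -> agree -> delta
i=6: L=hotel R=hotel -> agree -> hotel
i=7: L=hotel, R=charlie=BASE -> take LEFT -> hotel
Conflict count: 1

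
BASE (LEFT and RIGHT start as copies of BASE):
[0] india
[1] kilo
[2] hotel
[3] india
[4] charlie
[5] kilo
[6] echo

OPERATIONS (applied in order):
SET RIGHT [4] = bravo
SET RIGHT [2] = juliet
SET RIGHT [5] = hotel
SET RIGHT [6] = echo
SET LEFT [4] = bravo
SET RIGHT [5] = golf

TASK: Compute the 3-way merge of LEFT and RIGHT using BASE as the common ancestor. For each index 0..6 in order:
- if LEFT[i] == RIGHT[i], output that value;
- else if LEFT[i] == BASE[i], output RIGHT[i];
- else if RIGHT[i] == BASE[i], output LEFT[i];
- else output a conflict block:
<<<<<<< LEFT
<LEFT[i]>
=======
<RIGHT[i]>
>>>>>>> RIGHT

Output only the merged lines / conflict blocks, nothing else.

Final LEFT:  [india, kilo, hotel, india, bravo, kilo, echo]
Final RIGHT: [india, kilo, juliet, india, bravo, golf, echo]
i=0: L=india R=india -> agree -> india
i=1: L=kilo R=kilo -> agree -> kilo
i=2: L=hotel=BASE, R=juliet -> take RIGHT -> juliet
i=3: L=india R=india -> agree -> india
i=4: L=bravo R=bravo -> agree -> bravo
i=5: L=kilo=BASE, R=golf -> take RIGHT -> golf
i=6: L=echo R=echo -> agree -> echo

Answer: india
kilo
juliet
india
bravo
golf
echo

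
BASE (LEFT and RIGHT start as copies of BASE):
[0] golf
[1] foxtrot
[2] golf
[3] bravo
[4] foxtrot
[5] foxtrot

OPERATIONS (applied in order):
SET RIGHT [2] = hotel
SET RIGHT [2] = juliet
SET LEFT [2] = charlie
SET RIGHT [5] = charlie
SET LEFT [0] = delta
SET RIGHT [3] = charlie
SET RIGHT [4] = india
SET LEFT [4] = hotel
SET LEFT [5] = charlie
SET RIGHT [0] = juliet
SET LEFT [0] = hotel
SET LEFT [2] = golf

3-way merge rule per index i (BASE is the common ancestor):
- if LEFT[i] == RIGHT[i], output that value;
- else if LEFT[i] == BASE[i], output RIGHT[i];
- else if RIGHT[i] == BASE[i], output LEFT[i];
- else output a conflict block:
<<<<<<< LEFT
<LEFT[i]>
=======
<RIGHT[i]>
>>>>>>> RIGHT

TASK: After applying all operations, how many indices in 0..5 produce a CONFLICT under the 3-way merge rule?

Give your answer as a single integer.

Final LEFT:  [hotel, foxtrot, golf, bravo, hotel, charlie]
Final RIGHT: [juliet, foxtrot, juliet, charlie, india, charlie]
i=0: BASE=golf L=hotel R=juliet all differ -> CONFLICT
i=1: L=foxtrot R=foxtrot -> agree -> foxtrot
i=2: L=golf=BASE, R=juliet -> take RIGHT -> juliet
i=3: L=bravo=BASE, R=charlie -> take RIGHT -> charlie
i=4: BASE=foxtrot L=hotel R=india all differ -> CONFLICT
i=5: L=charlie R=charlie -> agree -> charlie
Conflict count: 2

Answer: 2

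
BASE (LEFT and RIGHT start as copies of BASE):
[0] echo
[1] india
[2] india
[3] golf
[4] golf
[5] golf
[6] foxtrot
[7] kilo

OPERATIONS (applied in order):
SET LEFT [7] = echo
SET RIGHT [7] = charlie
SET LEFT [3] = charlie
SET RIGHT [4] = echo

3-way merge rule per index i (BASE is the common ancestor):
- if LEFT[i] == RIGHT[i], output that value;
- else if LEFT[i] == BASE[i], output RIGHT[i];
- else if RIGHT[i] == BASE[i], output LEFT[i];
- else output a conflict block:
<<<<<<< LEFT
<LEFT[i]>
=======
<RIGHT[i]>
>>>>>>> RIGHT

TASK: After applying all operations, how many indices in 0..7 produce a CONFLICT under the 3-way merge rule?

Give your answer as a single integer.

Answer: 1

Derivation:
Final LEFT:  [echo, india, india, charlie, golf, golf, foxtrot, echo]
Final RIGHT: [echo, india, india, golf, echo, golf, foxtrot, charlie]
i=0: L=echo R=echo -> agree -> echo
i=1: L=india R=india -> agree -> india
i=2: L=india R=india -> agree -> india
i=3: L=charlie, R=golf=BASE -> take LEFT -> charlie
i=4: L=golf=BASE, R=echo -> take RIGHT -> echo
i=5: L=golf R=golf -> agree -> golf
i=6: L=foxtrot R=foxtrot -> agree -> foxtrot
i=7: BASE=kilo L=echo R=charlie all differ -> CONFLICT
Conflict count: 1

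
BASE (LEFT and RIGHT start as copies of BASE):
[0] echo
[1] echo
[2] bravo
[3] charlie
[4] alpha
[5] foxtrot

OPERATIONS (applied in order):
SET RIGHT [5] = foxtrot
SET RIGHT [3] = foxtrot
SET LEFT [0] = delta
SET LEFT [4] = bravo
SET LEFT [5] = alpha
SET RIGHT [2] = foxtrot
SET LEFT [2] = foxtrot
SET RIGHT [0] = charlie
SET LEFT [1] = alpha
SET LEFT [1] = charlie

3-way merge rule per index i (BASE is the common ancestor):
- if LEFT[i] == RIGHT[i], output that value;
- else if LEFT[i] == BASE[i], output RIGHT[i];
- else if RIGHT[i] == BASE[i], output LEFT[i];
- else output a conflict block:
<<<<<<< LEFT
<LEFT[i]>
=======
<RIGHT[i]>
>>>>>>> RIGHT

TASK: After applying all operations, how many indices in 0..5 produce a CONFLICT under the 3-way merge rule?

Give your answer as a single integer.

Final LEFT:  [delta, charlie, foxtrot, charlie, bravo, alpha]
Final RIGHT: [charlie, echo, foxtrot, foxtrot, alpha, foxtrot]
i=0: BASE=echo L=delta R=charlie all differ -> CONFLICT
i=1: L=charlie, R=echo=BASE -> take LEFT -> charlie
i=2: L=foxtrot R=foxtrot -> agree -> foxtrot
i=3: L=charlie=BASE, R=foxtrot -> take RIGHT -> foxtrot
i=4: L=bravo, R=alpha=BASE -> take LEFT -> bravo
i=5: L=alpha, R=foxtrot=BASE -> take LEFT -> alpha
Conflict count: 1

Answer: 1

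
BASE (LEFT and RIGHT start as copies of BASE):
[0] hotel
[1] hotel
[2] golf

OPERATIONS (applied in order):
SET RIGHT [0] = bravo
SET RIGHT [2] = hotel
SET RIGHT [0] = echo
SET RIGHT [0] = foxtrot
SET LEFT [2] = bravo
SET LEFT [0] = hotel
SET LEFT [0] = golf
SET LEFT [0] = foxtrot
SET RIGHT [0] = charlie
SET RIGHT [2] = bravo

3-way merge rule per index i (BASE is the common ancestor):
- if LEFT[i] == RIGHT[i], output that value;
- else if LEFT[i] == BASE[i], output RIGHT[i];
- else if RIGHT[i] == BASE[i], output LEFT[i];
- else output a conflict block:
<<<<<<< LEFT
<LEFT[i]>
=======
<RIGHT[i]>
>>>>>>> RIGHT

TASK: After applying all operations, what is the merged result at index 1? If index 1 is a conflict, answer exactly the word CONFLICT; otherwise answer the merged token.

Final LEFT:  [foxtrot, hotel, bravo]
Final RIGHT: [charlie, hotel, bravo]
i=0: BASE=hotel L=foxtrot R=charlie all differ -> CONFLICT
i=1: L=hotel R=hotel -> agree -> hotel
i=2: L=bravo R=bravo -> agree -> bravo
Index 1 -> hotel

Answer: hotel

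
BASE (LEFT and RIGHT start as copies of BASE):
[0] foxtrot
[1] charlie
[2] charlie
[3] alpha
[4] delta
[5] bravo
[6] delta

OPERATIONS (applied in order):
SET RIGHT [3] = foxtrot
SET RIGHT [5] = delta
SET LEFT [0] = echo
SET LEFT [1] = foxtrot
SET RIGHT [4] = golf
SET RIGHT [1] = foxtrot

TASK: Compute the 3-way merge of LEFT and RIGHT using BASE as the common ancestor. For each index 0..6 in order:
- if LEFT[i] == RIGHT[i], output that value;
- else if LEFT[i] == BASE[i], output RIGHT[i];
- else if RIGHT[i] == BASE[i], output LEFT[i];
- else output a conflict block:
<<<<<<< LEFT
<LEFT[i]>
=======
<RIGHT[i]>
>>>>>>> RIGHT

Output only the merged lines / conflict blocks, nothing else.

Final LEFT:  [echo, foxtrot, charlie, alpha, delta, bravo, delta]
Final RIGHT: [foxtrot, foxtrot, charlie, foxtrot, golf, delta, delta]
i=0: L=echo, R=foxtrot=BASE -> take LEFT -> echo
i=1: L=foxtrot R=foxtrot -> agree -> foxtrot
i=2: L=charlie R=charlie -> agree -> charlie
i=3: L=alpha=BASE, R=foxtrot -> take RIGHT -> foxtrot
i=4: L=delta=BASE, R=golf -> take RIGHT -> golf
i=5: L=bravo=BASE, R=delta -> take RIGHT -> delta
i=6: L=delta R=delta -> agree -> delta

Answer: echo
foxtrot
charlie
foxtrot
golf
delta
delta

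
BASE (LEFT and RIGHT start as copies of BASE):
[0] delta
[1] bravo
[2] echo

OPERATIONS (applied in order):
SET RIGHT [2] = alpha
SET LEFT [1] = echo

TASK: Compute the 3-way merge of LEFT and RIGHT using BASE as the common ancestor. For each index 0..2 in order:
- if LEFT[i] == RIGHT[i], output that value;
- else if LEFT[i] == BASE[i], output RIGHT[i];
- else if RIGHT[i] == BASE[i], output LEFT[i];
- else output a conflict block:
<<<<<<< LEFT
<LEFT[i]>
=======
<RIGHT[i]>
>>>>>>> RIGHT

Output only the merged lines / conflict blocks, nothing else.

Final LEFT:  [delta, echo, echo]
Final RIGHT: [delta, bravo, alpha]
i=0: L=delta R=delta -> agree -> delta
i=1: L=echo, R=bravo=BASE -> take LEFT -> echo
i=2: L=echo=BASE, R=alpha -> take RIGHT -> alpha

Answer: delta
echo
alpha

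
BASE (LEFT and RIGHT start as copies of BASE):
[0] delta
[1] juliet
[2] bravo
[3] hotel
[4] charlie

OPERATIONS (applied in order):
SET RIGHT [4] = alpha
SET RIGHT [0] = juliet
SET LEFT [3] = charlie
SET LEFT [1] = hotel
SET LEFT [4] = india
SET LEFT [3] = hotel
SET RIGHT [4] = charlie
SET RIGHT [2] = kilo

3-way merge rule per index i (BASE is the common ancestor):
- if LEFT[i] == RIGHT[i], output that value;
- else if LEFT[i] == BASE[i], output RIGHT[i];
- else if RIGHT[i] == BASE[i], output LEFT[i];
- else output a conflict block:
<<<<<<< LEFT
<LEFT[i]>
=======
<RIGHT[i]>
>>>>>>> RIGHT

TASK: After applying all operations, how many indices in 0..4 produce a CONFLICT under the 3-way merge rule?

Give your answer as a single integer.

Answer: 0

Derivation:
Final LEFT:  [delta, hotel, bravo, hotel, india]
Final RIGHT: [juliet, juliet, kilo, hotel, charlie]
i=0: L=delta=BASE, R=juliet -> take RIGHT -> juliet
i=1: L=hotel, R=juliet=BASE -> take LEFT -> hotel
i=2: L=bravo=BASE, R=kilo -> take RIGHT -> kilo
i=3: L=hotel R=hotel -> agree -> hotel
i=4: L=india, R=charlie=BASE -> take LEFT -> india
Conflict count: 0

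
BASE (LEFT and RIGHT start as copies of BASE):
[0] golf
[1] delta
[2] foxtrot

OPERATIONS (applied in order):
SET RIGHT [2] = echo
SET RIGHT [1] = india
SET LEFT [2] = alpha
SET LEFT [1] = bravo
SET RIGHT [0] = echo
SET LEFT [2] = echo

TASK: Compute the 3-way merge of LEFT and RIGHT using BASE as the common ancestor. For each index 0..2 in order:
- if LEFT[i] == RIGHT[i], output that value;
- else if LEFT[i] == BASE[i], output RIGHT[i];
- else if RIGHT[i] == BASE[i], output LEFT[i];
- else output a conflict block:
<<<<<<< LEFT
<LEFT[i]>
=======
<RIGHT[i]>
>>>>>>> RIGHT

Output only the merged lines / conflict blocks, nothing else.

Final LEFT:  [golf, bravo, echo]
Final RIGHT: [echo, india, echo]
i=0: L=golf=BASE, R=echo -> take RIGHT -> echo
i=1: BASE=delta L=bravo R=india all differ -> CONFLICT
i=2: L=echo R=echo -> agree -> echo

Answer: echo
<<<<<<< LEFT
bravo
=======
india
>>>>>>> RIGHT
echo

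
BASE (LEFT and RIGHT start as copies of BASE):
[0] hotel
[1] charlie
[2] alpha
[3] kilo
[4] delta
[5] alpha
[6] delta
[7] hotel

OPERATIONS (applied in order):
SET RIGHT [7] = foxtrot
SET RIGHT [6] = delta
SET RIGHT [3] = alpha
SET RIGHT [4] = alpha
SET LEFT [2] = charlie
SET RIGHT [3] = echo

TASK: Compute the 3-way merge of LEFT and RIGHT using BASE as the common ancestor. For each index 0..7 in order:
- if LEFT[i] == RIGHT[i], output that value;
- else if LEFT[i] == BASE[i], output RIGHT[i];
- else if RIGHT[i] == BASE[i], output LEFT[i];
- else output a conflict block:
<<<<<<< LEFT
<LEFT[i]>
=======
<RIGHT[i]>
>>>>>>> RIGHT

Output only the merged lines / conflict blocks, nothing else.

Answer: hotel
charlie
charlie
echo
alpha
alpha
delta
foxtrot

Derivation:
Final LEFT:  [hotel, charlie, charlie, kilo, delta, alpha, delta, hotel]
Final RIGHT: [hotel, charlie, alpha, echo, alpha, alpha, delta, foxtrot]
i=0: L=hotel R=hotel -> agree -> hotel
i=1: L=charlie R=charlie -> agree -> charlie
i=2: L=charlie, R=alpha=BASE -> take LEFT -> charlie
i=3: L=kilo=BASE, R=echo -> take RIGHT -> echo
i=4: L=delta=BASE, R=alpha -> take RIGHT -> alpha
i=5: L=alpha R=alpha -> agree -> alpha
i=6: L=delta R=delta -> agree -> delta
i=7: L=hotel=BASE, R=foxtrot -> take RIGHT -> foxtrot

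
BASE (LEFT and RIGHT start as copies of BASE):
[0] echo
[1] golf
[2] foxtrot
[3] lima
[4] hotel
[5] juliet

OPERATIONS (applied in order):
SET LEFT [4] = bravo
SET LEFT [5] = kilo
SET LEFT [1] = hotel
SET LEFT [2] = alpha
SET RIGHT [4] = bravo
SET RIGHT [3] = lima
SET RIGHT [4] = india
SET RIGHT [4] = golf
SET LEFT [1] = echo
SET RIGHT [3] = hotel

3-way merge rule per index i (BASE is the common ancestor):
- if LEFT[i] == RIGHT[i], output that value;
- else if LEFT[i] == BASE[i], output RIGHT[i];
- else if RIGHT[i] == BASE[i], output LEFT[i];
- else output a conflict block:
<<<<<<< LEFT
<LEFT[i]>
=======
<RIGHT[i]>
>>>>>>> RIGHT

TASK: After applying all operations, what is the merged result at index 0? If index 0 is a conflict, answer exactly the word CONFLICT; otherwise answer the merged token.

Final LEFT:  [echo, echo, alpha, lima, bravo, kilo]
Final RIGHT: [echo, golf, foxtrot, hotel, golf, juliet]
i=0: L=echo R=echo -> agree -> echo
i=1: L=echo, R=golf=BASE -> take LEFT -> echo
i=2: L=alpha, R=foxtrot=BASE -> take LEFT -> alpha
i=3: L=lima=BASE, R=hotel -> take RIGHT -> hotel
i=4: BASE=hotel L=bravo R=golf all differ -> CONFLICT
i=5: L=kilo, R=juliet=BASE -> take LEFT -> kilo
Index 0 -> echo

Answer: echo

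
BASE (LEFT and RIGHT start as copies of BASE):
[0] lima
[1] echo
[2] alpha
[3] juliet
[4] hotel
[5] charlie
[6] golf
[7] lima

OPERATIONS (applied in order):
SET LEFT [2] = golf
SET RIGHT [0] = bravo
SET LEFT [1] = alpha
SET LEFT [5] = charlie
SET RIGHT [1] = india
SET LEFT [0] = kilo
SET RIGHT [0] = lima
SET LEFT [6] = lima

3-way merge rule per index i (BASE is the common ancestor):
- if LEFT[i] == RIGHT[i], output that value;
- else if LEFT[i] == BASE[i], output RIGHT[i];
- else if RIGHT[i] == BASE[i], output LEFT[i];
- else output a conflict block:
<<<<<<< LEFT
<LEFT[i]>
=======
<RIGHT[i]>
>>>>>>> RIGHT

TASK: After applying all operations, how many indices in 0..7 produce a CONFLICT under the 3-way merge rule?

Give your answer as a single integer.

Answer: 1

Derivation:
Final LEFT:  [kilo, alpha, golf, juliet, hotel, charlie, lima, lima]
Final RIGHT: [lima, india, alpha, juliet, hotel, charlie, golf, lima]
i=0: L=kilo, R=lima=BASE -> take LEFT -> kilo
i=1: BASE=echo L=alpha R=india all differ -> CONFLICT
i=2: L=golf, R=alpha=BASE -> take LEFT -> golf
i=3: L=juliet R=juliet -> agree -> juliet
i=4: L=hotel R=hotel -> agree -> hotel
i=5: L=charlie R=charlie -> agree -> charlie
i=6: L=lima, R=golf=BASE -> take LEFT -> lima
i=7: L=lima R=lima -> agree -> lima
Conflict count: 1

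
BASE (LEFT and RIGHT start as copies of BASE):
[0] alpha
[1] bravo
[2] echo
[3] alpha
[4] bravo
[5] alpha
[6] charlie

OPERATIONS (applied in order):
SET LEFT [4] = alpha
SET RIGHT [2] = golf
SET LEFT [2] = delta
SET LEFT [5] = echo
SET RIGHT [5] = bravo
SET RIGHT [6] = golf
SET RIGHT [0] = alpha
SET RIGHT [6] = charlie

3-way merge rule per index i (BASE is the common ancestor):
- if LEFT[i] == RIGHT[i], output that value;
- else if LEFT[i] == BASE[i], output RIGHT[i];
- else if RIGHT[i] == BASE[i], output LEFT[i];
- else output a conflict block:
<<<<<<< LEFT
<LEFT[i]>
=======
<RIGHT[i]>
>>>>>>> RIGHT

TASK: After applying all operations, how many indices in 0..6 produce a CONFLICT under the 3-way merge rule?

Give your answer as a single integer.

Final LEFT:  [alpha, bravo, delta, alpha, alpha, echo, charlie]
Final RIGHT: [alpha, bravo, golf, alpha, bravo, bravo, charlie]
i=0: L=alpha R=alpha -> agree -> alpha
i=1: L=bravo R=bravo -> agree -> bravo
i=2: BASE=echo L=delta R=golf all differ -> CONFLICT
i=3: L=alpha R=alpha -> agree -> alpha
i=4: L=alpha, R=bravo=BASE -> take LEFT -> alpha
i=5: BASE=alpha L=echo R=bravo all differ -> CONFLICT
i=6: L=charlie R=charlie -> agree -> charlie
Conflict count: 2

Answer: 2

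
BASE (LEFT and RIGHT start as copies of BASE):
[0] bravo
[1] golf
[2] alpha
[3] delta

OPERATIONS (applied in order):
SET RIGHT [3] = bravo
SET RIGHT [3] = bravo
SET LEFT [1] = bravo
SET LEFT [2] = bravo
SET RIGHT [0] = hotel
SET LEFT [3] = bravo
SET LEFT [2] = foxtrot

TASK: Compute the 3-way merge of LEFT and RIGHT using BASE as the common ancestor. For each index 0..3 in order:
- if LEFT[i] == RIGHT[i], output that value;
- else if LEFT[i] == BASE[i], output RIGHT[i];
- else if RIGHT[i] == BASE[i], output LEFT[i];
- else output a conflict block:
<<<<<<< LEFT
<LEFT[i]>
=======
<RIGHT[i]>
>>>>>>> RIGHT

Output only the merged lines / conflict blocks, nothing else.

Final LEFT:  [bravo, bravo, foxtrot, bravo]
Final RIGHT: [hotel, golf, alpha, bravo]
i=0: L=bravo=BASE, R=hotel -> take RIGHT -> hotel
i=1: L=bravo, R=golf=BASE -> take LEFT -> bravo
i=2: L=foxtrot, R=alpha=BASE -> take LEFT -> foxtrot
i=3: L=bravo R=bravo -> agree -> bravo

Answer: hotel
bravo
foxtrot
bravo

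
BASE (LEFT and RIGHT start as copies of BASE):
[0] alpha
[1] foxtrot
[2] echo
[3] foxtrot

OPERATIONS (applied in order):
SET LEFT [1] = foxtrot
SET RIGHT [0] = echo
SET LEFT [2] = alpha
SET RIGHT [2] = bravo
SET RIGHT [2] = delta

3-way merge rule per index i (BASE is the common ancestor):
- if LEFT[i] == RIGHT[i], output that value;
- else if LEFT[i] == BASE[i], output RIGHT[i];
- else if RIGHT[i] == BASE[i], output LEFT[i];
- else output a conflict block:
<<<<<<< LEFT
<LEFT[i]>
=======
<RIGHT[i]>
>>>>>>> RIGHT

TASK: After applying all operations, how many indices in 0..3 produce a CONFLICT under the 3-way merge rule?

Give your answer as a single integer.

Answer: 1

Derivation:
Final LEFT:  [alpha, foxtrot, alpha, foxtrot]
Final RIGHT: [echo, foxtrot, delta, foxtrot]
i=0: L=alpha=BASE, R=echo -> take RIGHT -> echo
i=1: L=foxtrot R=foxtrot -> agree -> foxtrot
i=2: BASE=echo L=alpha R=delta all differ -> CONFLICT
i=3: L=foxtrot R=foxtrot -> agree -> foxtrot
Conflict count: 1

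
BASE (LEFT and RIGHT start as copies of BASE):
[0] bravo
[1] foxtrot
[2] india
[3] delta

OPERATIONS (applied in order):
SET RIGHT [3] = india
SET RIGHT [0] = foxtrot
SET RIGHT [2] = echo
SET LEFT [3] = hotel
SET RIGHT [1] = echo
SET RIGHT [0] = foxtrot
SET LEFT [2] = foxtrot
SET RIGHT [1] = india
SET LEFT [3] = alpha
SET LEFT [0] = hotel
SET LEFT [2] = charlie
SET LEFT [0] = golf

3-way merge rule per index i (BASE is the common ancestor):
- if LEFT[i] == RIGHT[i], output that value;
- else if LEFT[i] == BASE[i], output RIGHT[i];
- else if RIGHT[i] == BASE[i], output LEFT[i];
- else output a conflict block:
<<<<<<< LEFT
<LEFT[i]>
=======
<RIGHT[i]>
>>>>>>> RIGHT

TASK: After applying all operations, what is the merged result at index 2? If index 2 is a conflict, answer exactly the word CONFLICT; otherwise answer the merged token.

Final LEFT:  [golf, foxtrot, charlie, alpha]
Final RIGHT: [foxtrot, india, echo, india]
i=0: BASE=bravo L=golf R=foxtrot all differ -> CONFLICT
i=1: L=foxtrot=BASE, R=india -> take RIGHT -> india
i=2: BASE=india L=charlie R=echo all differ -> CONFLICT
i=3: BASE=delta L=alpha R=india all differ -> CONFLICT
Index 2 -> CONFLICT

Answer: CONFLICT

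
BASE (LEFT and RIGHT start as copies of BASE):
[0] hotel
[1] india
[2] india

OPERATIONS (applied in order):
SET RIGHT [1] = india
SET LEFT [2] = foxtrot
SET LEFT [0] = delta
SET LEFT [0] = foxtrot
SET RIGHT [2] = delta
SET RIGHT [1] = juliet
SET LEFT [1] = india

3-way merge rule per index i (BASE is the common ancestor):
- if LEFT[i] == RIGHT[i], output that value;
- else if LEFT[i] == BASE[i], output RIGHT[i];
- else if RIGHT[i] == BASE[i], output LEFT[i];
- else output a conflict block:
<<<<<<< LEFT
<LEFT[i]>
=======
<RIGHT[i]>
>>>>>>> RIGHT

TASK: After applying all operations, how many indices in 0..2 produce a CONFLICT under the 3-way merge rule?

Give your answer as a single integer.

Answer: 1

Derivation:
Final LEFT:  [foxtrot, india, foxtrot]
Final RIGHT: [hotel, juliet, delta]
i=0: L=foxtrot, R=hotel=BASE -> take LEFT -> foxtrot
i=1: L=india=BASE, R=juliet -> take RIGHT -> juliet
i=2: BASE=india L=foxtrot R=delta all differ -> CONFLICT
Conflict count: 1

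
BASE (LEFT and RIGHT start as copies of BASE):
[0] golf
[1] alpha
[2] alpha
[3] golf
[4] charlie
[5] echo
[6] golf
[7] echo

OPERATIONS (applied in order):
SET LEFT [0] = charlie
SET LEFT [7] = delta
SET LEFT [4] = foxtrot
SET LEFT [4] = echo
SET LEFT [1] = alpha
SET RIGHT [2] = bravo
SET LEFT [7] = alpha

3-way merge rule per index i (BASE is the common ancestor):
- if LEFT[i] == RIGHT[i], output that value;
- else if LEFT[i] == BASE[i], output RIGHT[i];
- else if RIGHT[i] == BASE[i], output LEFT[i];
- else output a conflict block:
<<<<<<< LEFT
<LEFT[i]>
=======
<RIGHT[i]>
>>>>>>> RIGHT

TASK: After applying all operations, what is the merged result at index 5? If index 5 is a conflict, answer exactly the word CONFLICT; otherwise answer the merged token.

Final LEFT:  [charlie, alpha, alpha, golf, echo, echo, golf, alpha]
Final RIGHT: [golf, alpha, bravo, golf, charlie, echo, golf, echo]
i=0: L=charlie, R=golf=BASE -> take LEFT -> charlie
i=1: L=alpha R=alpha -> agree -> alpha
i=2: L=alpha=BASE, R=bravo -> take RIGHT -> bravo
i=3: L=golf R=golf -> agree -> golf
i=4: L=echo, R=charlie=BASE -> take LEFT -> echo
i=5: L=echo R=echo -> agree -> echo
i=6: L=golf R=golf -> agree -> golf
i=7: L=alpha, R=echo=BASE -> take LEFT -> alpha
Index 5 -> echo

Answer: echo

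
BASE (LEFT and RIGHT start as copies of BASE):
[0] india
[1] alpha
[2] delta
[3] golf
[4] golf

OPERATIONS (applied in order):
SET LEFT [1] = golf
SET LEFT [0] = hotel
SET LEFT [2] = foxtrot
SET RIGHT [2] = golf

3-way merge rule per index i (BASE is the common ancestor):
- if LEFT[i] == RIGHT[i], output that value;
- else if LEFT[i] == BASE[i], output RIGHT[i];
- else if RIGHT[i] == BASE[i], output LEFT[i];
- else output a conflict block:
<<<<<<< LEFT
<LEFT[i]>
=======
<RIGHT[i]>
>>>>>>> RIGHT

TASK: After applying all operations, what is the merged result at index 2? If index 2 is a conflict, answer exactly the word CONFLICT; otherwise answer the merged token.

Answer: CONFLICT

Derivation:
Final LEFT:  [hotel, golf, foxtrot, golf, golf]
Final RIGHT: [india, alpha, golf, golf, golf]
i=0: L=hotel, R=india=BASE -> take LEFT -> hotel
i=1: L=golf, R=alpha=BASE -> take LEFT -> golf
i=2: BASE=delta L=foxtrot R=golf all differ -> CONFLICT
i=3: L=golf R=golf -> agree -> golf
i=4: L=golf R=golf -> agree -> golf
Index 2 -> CONFLICT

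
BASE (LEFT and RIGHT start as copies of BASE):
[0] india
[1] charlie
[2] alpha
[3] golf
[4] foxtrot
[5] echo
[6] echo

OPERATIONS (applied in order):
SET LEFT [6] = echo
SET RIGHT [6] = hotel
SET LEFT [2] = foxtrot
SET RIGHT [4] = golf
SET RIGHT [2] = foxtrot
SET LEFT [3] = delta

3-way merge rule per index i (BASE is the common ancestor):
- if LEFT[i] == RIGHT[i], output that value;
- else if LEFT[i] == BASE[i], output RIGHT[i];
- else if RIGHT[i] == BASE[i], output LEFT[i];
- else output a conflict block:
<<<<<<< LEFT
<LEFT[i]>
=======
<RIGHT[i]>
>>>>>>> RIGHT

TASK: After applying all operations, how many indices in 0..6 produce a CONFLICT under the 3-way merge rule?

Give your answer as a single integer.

Final LEFT:  [india, charlie, foxtrot, delta, foxtrot, echo, echo]
Final RIGHT: [india, charlie, foxtrot, golf, golf, echo, hotel]
i=0: L=india R=india -> agree -> india
i=1: L=charlie R=charlie -> agree -> charlie
i=2: L=foxtrot R=foxtrot -> agree -> foxtrot
i=3: L=delta, R=golf=BASE -> take LEFT -> delta
i=4: L=foxtrot=BASE, R=golf -> take RIGHT -> golf
i=5: L=echo R=echo -> agree -> echo
i=6: L=echo=BASE, R=hotel -> take RIGHT -> hotel
Conflict count: 0

Answer: 0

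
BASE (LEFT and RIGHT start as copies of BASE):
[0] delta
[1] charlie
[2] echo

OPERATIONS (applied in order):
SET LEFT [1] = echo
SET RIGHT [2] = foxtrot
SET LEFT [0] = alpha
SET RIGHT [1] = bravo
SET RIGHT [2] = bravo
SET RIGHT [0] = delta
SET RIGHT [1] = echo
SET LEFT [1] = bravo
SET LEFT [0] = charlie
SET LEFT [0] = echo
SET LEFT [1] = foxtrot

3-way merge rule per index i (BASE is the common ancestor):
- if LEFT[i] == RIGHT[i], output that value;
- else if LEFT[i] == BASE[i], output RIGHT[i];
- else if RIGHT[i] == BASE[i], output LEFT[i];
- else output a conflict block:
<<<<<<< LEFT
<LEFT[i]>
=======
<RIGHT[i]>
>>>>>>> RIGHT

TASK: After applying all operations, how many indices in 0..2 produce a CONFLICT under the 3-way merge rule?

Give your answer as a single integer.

Answer: 1

Derivation:
Final LEFT:  [echo, foxtrot, echo]
Final RIGHT: [delta, echo, bravo]
i=0: L=echo, R=delta=BASE -> take LEFT -> echo
i=1: BASE=charlie L=foxtrot R=echo all differ -> CONFLICT
i=2: L=echo=BASE, R=bravo -> take RIGHT -> bravo
Conflict count: 1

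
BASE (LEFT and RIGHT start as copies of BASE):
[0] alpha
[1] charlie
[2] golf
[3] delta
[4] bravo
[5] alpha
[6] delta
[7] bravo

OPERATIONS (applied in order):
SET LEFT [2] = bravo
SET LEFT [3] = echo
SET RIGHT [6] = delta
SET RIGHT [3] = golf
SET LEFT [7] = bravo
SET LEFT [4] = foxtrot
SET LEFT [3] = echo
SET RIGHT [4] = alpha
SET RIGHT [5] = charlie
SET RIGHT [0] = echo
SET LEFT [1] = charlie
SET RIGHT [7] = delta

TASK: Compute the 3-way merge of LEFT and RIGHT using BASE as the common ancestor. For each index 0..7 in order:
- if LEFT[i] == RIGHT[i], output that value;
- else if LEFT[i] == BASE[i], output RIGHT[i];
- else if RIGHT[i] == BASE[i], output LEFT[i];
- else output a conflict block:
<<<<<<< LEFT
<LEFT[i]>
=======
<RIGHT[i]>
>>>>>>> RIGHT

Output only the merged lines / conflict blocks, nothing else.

Answer: echo
charlie
bravo
<<<<<<< LEFT
echo
=======
golf
>>>>>>> RIGHT
<<<<<<< LEFT
foxtrot
=======
alpha
>>>>>>> RIGHT
charlie
delta
delta

Derivation:
Final LEFT:  [alpha, charlie, bravo, echo, foxtrot, alpha, delta, bravo]
Final RIGHT: [echo, charlie, golf, golf, alpha, charlie, delta, delta]
i=0: L=alpha=BASE, R=echo -> take RIGHT -> echo
i=1: L=charlie R=charlie -> agree -> charlie
i=2: L=bravo, R=golf=BASE -> take LEFT -> bravo
i=3: BASE=delta L=echo R=golf all differ -> CONFLICT
i=4: BASE=bravo L=foxtrot R=alpha all differ -> CONFLICT
i=5: L=alpha=BASE, R=charlie -> take RIGHT -> charlie
i=6: L=delta R=delta -> agree -> delta
i=7: L=bravo=BASE, R=delta -> take RIGHT -> delta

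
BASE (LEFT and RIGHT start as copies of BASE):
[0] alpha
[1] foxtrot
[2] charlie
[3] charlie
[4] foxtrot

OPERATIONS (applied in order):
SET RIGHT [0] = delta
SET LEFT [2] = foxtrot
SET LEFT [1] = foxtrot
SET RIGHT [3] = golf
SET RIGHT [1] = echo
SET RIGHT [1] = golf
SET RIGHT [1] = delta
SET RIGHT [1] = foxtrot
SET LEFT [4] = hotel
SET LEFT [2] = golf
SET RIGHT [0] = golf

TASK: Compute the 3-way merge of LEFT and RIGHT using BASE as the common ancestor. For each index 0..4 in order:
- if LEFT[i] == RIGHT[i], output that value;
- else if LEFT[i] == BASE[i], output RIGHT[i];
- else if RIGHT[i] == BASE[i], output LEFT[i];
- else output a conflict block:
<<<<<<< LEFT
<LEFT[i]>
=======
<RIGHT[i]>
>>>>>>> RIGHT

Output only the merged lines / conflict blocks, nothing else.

Answer: golf
foxtrot
golf
golf
hotel

Derivation:
Final LEFT:  [alpha, foxtrot, golf, charlie, hotel]
Final RIGHT: [golf, foxtrot, charlie, golf, foxtrot]
i=0: L=alpha=BASE, R=golf -> take RIGHT -> golf
i=1: L=foxtrot R=foxtrot -> agree -> foxtrot
i=2: L=golf, R=charlie=BASE -> take LEFT -> golf
i=3: L=charlie=BASE, R=golf -> take RIGHT -> golf
i=4: L=hotel, R=foxtrot=BASE -> take LEFT -> hotel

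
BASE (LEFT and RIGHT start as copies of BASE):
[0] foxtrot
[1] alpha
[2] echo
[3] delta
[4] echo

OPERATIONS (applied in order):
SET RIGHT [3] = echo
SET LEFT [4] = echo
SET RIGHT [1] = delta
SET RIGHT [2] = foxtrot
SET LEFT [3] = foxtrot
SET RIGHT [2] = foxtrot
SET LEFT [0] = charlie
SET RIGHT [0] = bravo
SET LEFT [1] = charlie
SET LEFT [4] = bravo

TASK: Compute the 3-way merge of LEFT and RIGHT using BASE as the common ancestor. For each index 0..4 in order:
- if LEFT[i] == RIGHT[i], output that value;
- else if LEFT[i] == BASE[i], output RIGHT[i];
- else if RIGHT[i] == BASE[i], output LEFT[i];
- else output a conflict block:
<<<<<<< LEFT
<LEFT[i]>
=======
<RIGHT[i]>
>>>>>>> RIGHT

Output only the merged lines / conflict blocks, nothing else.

Final LEFT:  [charlie, charlie, echo, foxtrot, bravo]
Final RIGHT: [bravo, delta, foxtrot, echo, echo]
i=0: BASE=foxtrot L=charlie R=bravo all differ -> CONFLICT
i=1: BASE=alpha L=charlie R=delta all differ -> CONFLICT
i=2: L=echo=BASE, R=foxtrot -> take RIGHT -> foxtrot
i=3: BASE=delta L=foxtrot R=echo all differ -> CONFLICT
i=4: L=bravo, R=echo=BASE -> take LEFT -> bravo

Answer: <<<<<<< LEFT
charlie
=======
bravo
>>>>>>> RIGHT
<<<<<<< LEFT
charlie
=======
delta
>>>>>>> RIGHT
foxtrot
<<<<<<< LEFT
foxtrot
=======
echo
>>>>>>> RIGHT
bravo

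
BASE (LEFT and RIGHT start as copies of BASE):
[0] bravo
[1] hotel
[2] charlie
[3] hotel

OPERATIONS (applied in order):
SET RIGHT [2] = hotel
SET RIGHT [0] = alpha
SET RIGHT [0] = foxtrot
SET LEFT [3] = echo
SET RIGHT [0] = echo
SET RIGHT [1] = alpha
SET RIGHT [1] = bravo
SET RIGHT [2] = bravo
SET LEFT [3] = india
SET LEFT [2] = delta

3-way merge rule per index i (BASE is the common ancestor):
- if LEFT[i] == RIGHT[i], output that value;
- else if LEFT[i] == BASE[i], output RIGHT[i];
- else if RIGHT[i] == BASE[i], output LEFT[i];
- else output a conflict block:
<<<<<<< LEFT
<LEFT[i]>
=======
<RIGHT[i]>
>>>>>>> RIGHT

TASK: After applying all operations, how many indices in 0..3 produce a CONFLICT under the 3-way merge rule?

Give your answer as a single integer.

Answer: 1

Derivation:
Final LEFT:  [bravo, hotel, delta, india]
Final RIGHT: [echo, bravo, bravo, hotel]
i=0: L=bravo=BASE, R=echo -> take RIGHT -> echo
i=1: L=hotel=BASE, R=bravo -> take RIGHT -> bravo
i=2: BASE=charlie L=delta R=bravo all differ -> CONFLICT
i=3: L=india, R=hotel=BASE -> take LEFT -> india
Conflict count: 1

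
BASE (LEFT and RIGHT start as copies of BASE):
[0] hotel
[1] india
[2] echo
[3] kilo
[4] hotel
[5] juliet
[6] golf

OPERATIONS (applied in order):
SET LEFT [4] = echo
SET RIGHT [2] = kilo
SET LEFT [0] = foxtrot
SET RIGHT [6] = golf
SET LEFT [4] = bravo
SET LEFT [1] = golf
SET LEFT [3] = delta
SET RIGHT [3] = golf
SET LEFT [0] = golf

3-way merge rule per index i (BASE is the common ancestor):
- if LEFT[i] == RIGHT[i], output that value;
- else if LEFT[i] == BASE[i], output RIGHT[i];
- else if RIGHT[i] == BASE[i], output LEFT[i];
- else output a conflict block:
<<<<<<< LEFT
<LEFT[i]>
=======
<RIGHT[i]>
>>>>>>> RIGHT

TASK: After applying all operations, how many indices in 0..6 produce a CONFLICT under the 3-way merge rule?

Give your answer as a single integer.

Answer: 1

Derivation:
Final LEFT:  [golf, golf, echo, delta, bravo, juliet, golf]
Final RIGHT: [hotel, india, kilo, golf, hotel, juliet, golf]
i=0: L=golf, R=hotel=BASE -> take LEFT -> golf
i=1: L=golf, R=india=BASE -> take LEFT -> golf
i=2: L=echo=BASE, R=kilo -> take RIGHT -> kilo
i=3: BASE=kilo L=delta R=golf all differ -> CONFLICT
i=4: L=bravo, R=hotel=BASE -> take LEFT -> bravo
i=5: L=juliet R=juliet -> agree -> juliet
i=6: L=golf R=golf -> agree -> golf
Conflict count: 1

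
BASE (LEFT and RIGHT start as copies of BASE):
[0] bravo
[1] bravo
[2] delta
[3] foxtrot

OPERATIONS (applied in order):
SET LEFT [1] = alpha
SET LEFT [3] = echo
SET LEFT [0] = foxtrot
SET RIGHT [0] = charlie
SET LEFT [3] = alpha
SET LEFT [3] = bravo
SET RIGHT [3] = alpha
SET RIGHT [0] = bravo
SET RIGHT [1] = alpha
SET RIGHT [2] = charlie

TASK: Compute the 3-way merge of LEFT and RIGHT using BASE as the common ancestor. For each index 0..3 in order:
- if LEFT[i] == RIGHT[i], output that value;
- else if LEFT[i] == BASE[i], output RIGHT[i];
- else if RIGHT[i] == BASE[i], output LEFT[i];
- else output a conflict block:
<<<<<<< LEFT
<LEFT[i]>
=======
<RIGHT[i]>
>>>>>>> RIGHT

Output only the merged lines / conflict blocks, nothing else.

Final LEFT:  [foxtrot, alpha, delta, bravo]
Final RIGHT: [bravo, alpha, charlie, alpha]
i=0: L=foxtrot, R=bravo=BASE -> take LEFT -> foxtrot
i=1: L=alpha R=alpha -> agree -> alpha
i=2: L=delta=BASE, R=charlie -> take RIGHT -> charlie
i=3: BASE=foxtrot L=bravo R=alpha all differ -> CONFLICT

Answer: foxtrot
alpha
charlie
<<<<<<< LEFT
bravo
=======
alpha
>>>>>>> RIGHT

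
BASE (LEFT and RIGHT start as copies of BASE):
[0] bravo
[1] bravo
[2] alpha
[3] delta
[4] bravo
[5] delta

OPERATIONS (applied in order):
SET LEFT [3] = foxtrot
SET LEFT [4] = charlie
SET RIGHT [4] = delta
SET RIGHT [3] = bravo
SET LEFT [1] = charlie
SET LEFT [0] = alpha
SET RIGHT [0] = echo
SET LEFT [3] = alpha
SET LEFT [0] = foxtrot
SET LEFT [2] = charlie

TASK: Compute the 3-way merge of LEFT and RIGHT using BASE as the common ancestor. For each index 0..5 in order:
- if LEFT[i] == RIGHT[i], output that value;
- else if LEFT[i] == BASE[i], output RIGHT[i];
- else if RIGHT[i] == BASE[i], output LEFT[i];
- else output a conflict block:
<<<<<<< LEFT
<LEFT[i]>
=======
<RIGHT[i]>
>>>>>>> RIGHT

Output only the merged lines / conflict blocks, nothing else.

Answer: <<<<<<< LEFT
foxtrot
=======
echo
>>>>>>> RIGHT
charlie
charlie
<<<<<<< LEFT
alpha
=======
bravo
>>>>>>> RIGHT
<<<<<<< LEFT
charlie
=======
delta
>>>>>>> RIGHT
delta

Derivation:
Final LEFT:  [foxtrot, charlie, charlie, alpha, charlie, delta]
Final RIGHT: [echo, bravo, alpha, bravo, delta, delta]
i=0: BASE=bravo L=foxtrot R=echo all differ -> CONFLICT
i=1: L=charlie, R=bravo=BASE -> take LEFT -> charlie
i=2: L=charlie, R=alpha=BASE -> take LEFT -> charlie
i=3: BASE=delta L=alpha R=bravo all differ -> CONFLICT
i=4: BASE=bravo L=charlie R=delta all differ -> CONFLICT
i=5: L=delta R=delta -> agree -> delta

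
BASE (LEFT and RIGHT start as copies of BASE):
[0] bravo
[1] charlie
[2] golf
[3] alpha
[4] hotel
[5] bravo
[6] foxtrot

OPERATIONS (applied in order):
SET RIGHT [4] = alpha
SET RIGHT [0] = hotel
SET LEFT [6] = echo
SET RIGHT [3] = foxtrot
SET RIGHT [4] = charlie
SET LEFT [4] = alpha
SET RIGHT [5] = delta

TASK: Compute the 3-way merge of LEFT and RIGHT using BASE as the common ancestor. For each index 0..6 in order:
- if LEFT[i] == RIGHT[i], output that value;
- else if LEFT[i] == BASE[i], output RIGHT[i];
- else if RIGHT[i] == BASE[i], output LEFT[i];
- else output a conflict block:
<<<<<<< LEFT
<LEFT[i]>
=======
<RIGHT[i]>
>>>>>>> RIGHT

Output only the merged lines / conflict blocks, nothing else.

Answer: hotel
charlie
golf
foxtrot
<<<<<<< LEFT
alpha
=======
charlie
>>>>>>> RIGHT
delta
echo

Derivation:
Final LEFT:  [bravo, charlie, golf, alpha, alpha, bravo, echo]
Final RIGHT: [hotel, charlie, golf, foxtrot, charlie, delta, foxtrot]
i=0: L=bravo=BASE, R=hotel -> take RIGHT -> hotel
i=1: L=charlie R=charlie -> agree -> charlie
i=2: L=golf R=golf -> agree -> golf
i=3: L=alpha=BASE, R=foxtrot -> take RIGHT -> foxtrot
i=4: BASE=hotel L=alpha R=charlie all differ -> CONFLICT
i=5: L=bravo=BASE, R=delta -> take RIGHT -> delta
i=6: L=echo, R=foxtrot=BASE -> take LEFT -> echo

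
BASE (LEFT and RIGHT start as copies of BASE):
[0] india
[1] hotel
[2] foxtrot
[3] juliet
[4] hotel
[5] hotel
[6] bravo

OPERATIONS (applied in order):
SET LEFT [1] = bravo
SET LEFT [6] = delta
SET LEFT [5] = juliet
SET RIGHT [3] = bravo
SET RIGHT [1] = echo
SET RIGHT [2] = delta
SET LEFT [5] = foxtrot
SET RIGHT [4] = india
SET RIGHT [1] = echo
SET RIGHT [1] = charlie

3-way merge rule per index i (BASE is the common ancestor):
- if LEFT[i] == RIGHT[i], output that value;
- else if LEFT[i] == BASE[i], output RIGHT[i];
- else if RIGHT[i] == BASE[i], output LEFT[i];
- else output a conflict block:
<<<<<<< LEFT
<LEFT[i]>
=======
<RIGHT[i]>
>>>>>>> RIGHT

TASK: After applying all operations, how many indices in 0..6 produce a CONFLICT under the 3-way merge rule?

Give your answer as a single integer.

Answer: 1

Derivation:
Final LEFT:  [india, bravo, foxtrot, juliet, hotel, foxtrot, delta]
Final RIGHT: [india, charlie, delta, bravo, india, hotel, bravo]
i=0: L=india R=india -> agree -> india
i=1: BASE=hotel L=bravo R=charlie all differ -> CONFLICT
i=2: L=foxtrot=BASE, R=delta -> take RIGHT -> delta
i=3: L=juliet=BASE, R=bravo -> take RIGHT -> bravo
i=4: L=hotel=BASE, R=india -> take RIGHT -> india
i=5: L=foxtrot, R=hotel=BASE -> take LEFT -> foxtrot
i=6: L=delta, R=bravo=BASE -> take LEFT -> delta
Conflict count: 1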